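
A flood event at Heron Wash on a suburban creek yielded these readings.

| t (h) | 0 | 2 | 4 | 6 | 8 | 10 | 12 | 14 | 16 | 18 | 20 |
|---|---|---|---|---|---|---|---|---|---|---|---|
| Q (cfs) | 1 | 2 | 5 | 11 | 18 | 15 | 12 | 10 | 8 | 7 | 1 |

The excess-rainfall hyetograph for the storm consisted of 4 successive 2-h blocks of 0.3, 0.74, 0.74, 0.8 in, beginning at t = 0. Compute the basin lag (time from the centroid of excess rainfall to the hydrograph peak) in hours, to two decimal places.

Centroid of excess rainfall: t_c = Σ P_i·t̄_i / ΣP_i = 4.5814 h (block centres at 1, 3, 5, 7 h).
Hydrograph peak occurs at t = 8 h, so basin lag t_L = 8 − 4.5814 = 3.42 h.

t_L ≈ 3.42 h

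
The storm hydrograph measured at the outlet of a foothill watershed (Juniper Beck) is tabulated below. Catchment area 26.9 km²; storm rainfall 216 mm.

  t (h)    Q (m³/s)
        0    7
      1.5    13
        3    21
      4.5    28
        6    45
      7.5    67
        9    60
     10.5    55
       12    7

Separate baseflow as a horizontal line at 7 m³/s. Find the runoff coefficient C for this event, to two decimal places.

ΣQ_DR = 240.0 m³/s; V = ΣQ_DR·Δt = 1.296 × 10^6 m³.
Runoff depth d = V / A = 48.18 mm.
C = d / P = 48.18 / 216 = 0.22.

C ≈ 0.22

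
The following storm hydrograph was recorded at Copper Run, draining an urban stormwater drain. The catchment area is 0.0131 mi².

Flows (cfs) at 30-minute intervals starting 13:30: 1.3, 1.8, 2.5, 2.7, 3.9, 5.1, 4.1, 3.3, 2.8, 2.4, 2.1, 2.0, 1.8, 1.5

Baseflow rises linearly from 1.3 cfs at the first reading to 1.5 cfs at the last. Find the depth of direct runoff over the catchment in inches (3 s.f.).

d ≈ 1.05 in

Direct runoff: 0.00, 0.48, 1.17, 1.35, 2.54, 3.72, 2.71, 1.89, 1.38, 0.96, 0.65, 0.53, 0.32, 0.00 cfs; ΣQ_DR = 17.70 cfs.
V = ΣQ_DR · Δt = 17.70 × 1800 s = 31860 ft³.
Over A = 0.0131 mi², depth = V / A = 1.05 in.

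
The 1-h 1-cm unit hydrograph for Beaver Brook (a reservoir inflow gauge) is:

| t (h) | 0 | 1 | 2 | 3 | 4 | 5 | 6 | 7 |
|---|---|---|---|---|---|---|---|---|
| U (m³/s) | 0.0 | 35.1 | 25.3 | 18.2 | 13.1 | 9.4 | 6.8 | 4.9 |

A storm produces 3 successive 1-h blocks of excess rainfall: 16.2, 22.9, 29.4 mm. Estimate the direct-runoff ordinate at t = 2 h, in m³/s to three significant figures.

By discrete convolution, Q_j = Σ (P_i / 10 mm) · U_{j−i}.
At t = 2 h (j=2): Q = (16.2/10)·25.3 + (22.9/10)·35.1 + (29.4/10)·0.0 = 121 m³/s.

Q ≈ 121 m³/s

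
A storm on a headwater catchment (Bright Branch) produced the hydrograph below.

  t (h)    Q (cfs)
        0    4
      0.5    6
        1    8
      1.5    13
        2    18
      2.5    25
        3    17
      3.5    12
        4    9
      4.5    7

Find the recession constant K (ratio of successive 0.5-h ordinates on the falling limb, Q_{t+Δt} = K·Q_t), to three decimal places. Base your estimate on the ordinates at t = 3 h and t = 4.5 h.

Using the recession-limb readings at t = 3 h and t = 4.5 h: Q falls from 17 to 7 cfs over 3 intervals.
K = (Q₂/Q₁)^(1/3) = (7/17)^(1/3) = 0.744.

K ≈ 0.744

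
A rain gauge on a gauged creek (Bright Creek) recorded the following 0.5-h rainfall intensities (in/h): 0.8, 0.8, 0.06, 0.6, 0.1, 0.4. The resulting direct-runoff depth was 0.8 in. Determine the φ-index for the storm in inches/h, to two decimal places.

Only the 4 blocks with intensity above φ contribute runoff: 0.8, 0.8, 0.6, 0.4 in/h.
Σ(I−φ)·Δt = d  ⇒  (0.8+0.8+0.6+0.4 − 4φ)·0.5 = 0.8
φ = (2.600 − 0.8/0.5) / 4 = 0.25 in/h.

φ ≈ 0.25 in/h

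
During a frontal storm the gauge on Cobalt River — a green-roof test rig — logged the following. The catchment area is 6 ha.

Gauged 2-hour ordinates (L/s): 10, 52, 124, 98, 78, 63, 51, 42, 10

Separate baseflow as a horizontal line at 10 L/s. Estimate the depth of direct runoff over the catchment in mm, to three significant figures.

Direct runoff: 0.0, 42.0, 114.0, 88.0, 68.0, 53.0, 41.0, 32.0, 0.0 L/s; ΣQ_DR = 438.0 L/s.
V = ΣQ_DR · Δt = 438.0 × 7200 s = 3.154 × 10^6 L.
Over A = 6 ha, depth = V / A = 52.6 mm.

d ≈ 52.6 mm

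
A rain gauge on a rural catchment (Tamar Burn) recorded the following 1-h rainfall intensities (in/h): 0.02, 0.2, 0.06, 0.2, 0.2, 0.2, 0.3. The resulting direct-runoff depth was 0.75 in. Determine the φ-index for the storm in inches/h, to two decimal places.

Only the 5 blocks with intensity above φ contribute runoff: 0.2, 0.2, 0.2, 0.2, 0.3 in/h.
Σ(I−φ)·Δt = d  ⇒  (0.2+0.2+0.2+0.2+0.3 − 5φ)·1 = 0.75
φ = (1.100 − 0.75/1) / 5 = 0.07 in/h.

φ ≈ 0.07 in/h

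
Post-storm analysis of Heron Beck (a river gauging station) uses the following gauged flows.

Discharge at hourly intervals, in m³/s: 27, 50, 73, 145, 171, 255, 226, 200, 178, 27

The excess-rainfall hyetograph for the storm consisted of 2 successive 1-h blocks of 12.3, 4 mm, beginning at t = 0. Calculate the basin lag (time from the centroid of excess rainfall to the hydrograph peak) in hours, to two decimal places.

Centroid of excess rainfall: t_c = Σ P_i·t̄_i / ΣP_i = 0.7454 h (block centres at 0.5, 1.5 h).
Hydrograph peak occurs at t = 5 h, so basin lag t_L = 5 − 0.7454 = 4.25 h.

t_L ≈ 4.25 h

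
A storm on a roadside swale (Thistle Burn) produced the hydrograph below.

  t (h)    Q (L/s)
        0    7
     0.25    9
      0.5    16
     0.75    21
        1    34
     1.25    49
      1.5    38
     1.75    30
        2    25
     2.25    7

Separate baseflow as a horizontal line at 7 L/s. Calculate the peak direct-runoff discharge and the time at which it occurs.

Q_p = 42.0 L/s at t = 1.25 h

Subtracting baseflow gives direct-runoff ordinates: 0.0, 2.0, 9.0, 14.0, 27.0, 42.0, 31.0, 23.0, 18.0, 0.0 L/s.
The maximum is 42.0 L/s, occurring at the reading for t = 1.25 h.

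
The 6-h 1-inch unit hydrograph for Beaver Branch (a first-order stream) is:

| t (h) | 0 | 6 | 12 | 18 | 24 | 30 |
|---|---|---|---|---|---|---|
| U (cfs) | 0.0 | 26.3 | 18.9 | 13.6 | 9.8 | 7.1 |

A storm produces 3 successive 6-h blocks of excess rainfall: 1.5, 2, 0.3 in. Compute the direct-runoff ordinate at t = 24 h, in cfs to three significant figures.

Q ≈ 47.6 cfs

By discrete convolution, Q_j = Σ (P_i / 1 in) · U_{j−i}.
At t = 24 h (j=4): Q = (1.5/1)·9.8 + (2/1)·13.6 + (0.3/1)·18.9 = 47.6 cfs.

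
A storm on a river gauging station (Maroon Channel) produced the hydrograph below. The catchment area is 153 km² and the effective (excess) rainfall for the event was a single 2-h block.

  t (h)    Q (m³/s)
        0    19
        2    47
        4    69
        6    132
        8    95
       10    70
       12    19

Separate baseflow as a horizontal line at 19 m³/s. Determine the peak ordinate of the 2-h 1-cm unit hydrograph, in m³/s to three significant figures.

U_p ≈ 75.5 m³/s

Direct runoff: 0.0, 28.0, 50.0, 113.0, 76.0, 51.0, 0.0 m³/s; ΣQ_DR = 318.0 m³/s, peak = 113.0 m³/s.
Runoff depth d = ΣQ_DR·Δt / A = 318.0 × 7200 / (153 km²) = 14.96 mm.
The 1-cm UH is the DRH scaled by (10 mm)/d, so U_p = 113.0 × 10/14.96 = 75.5 m³/s.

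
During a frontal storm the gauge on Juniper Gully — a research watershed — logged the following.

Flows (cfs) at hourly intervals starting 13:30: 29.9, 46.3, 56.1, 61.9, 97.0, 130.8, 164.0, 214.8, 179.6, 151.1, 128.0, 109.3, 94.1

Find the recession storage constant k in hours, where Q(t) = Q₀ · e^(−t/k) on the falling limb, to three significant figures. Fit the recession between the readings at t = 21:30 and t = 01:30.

k ≈ 6.19 h

On the falling limb, Q drops from 179.6 to 94.1 cfs between t = 21:30 and t = 01:30 (Δt = 4 h).
k = −Δt / ln(Q₂/Q₁) = −4 / ln(94.1/179.6) = 6.19 h.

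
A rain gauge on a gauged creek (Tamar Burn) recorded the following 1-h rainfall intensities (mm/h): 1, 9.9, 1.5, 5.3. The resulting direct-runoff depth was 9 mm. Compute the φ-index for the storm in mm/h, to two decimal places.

φ ≈ 3.10 mm/h

Only the 2 blocks with intensity above φ contribute runoff: 9.9, 5.3 mm/h.
Σ(I−φ)·Δt = d  ⇒  (9.9+5.3 − 2φ)·1 = 9
φ = (15.20 − 9/1) / 2 = 3.10 mm/h.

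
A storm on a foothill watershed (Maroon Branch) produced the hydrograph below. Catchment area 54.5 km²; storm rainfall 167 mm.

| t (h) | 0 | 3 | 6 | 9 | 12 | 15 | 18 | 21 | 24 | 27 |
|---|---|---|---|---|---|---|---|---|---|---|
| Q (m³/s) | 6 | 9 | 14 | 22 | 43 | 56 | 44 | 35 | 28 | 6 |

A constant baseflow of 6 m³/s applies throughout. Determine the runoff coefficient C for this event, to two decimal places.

C ≈ 0.24

ΣQ_DR = 203.0 m³/s; V = ΣQ_DR·Δt = 2.192 × 10^6 m³.
Runoff depth d = V / A = 40.23 mm.
C = d / P = 40.23 / 167 = 0.24.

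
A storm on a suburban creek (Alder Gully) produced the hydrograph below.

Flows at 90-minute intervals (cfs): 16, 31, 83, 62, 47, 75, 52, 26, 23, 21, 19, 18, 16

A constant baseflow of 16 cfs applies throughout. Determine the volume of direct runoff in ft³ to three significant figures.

Direct-runoff ordinates (Q − Q_b): 0.0, 15.0, 67.0, 46.0, 31.0, 59.0, 36.0, 10.0, 7.0, 5.0, 3.0, 2.0, 0.0 cfs.
ΣQ_DR = 281.0 cfs.
With Δt = 1.5 h = 5400 s, V = ΣQ_DR · Δt = 281.0 × 5400 = 1.52 × 10^6 ft³.

V ≈ 1.52 × 10^6 ft³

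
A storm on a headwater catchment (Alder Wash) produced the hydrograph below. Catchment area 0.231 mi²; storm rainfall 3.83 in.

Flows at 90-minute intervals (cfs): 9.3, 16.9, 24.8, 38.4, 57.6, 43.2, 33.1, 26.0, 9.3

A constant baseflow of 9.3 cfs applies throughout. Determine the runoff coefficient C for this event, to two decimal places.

C ≈ 0.46

ΣQ_DR = 174.9 cfs; V = ΣQ_DR·Δt = 9.445 × 10^5 ft³.
Runoff depth d = V / A = 1.760 in.
C = d / P = 1.760 / 3.83 = 0.46.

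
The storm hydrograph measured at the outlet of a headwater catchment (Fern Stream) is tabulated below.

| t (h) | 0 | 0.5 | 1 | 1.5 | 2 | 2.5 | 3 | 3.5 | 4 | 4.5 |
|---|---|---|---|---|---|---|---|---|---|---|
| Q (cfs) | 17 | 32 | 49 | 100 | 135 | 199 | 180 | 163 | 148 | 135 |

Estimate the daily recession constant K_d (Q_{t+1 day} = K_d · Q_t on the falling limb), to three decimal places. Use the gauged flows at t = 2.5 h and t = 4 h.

Between t = 2.5 h and t = 4 h the flow falls from 199 to 148 cfs over 3×0.5 h = 1.5 h.
Per-interval ratio K = (148/199)^(1/3) = 0.9060; K_d = K^(24/0.5) = 0.009.

K_d ≈ 0.009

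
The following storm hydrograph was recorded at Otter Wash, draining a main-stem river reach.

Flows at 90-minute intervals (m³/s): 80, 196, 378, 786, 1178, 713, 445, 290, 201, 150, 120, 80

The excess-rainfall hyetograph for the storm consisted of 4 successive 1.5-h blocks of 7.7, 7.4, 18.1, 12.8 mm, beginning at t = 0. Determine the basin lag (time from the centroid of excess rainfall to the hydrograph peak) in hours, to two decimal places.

t_L ≈ 2.58 h

Centroid of excess rainfall: t_c = Σ P_i·t̄_i / ΣP_i = 3.4239 h (block centres at 0.75, 2.25, 3.75, 5.25 h).
Hydrograph peak occurs at t = 6 h, so basin lag t_L = 6 − 3.4239 = 2.58 h.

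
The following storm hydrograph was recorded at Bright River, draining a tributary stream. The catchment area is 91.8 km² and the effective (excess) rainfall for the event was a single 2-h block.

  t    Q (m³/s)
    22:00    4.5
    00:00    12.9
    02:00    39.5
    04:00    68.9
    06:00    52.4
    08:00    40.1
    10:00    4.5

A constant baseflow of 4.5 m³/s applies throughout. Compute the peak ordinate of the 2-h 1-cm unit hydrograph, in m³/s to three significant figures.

U_p ≈ 42.9 m³/s

Direct runoff: 0.0, 8.4, 35.0, 64.4, 47.9, 35.6, 0.0 m³/s; ΣQ_DR = 191.3 m³/s, peak = 64.4 m³/s.
Runoff depth d = ΣQ_DR·Δt / A = 191.3 × 7200 / (91.8 km²) = 15.00 mm.
The 1-cm UH is the DRH scaled by (10 mm)/d, so U_p = 64.4 × 10/15.00 = 42.9 m³/s.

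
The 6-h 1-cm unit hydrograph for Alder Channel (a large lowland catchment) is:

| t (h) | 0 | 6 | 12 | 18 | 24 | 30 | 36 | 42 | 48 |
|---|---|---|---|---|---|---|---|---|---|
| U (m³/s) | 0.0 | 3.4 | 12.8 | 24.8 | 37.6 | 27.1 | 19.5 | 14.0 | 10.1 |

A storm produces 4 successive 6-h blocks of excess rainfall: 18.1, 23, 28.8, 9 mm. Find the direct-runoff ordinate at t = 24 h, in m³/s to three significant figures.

By discrete convolution, Q_j = Σ (P_i / 10 mm) · U_{j−i}.
At t = 24 h (j=4): Q = (18.1/10)·37.6 + (23/10)·24.8 + (28.8/10)·12.8 + (9/10)·3.4 = 165 m³/s.

Q ≈ 165 m³/s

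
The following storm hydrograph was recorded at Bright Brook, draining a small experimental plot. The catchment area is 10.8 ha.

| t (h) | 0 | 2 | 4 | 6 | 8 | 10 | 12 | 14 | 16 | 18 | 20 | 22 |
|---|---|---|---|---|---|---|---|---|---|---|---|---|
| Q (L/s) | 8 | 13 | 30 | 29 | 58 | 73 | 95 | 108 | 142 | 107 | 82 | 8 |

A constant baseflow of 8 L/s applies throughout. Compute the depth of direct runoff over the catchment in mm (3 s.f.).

Direct runoff: 0.0, 5.0, 22.0, 21.0, 50.0, 65.0, 87.0, 100.0, 134.0, 99.0, 74.0, 0.0 L/s; ΣQ_DR = 657.0 L/s.
V = ΣQ_DR · Δt = 657.0 × 7200 s = 4.730 × 10^6 L.
Over A = 10.8 ha, depth = V / A = 43.8 mm.

d ≈ 43.8 mm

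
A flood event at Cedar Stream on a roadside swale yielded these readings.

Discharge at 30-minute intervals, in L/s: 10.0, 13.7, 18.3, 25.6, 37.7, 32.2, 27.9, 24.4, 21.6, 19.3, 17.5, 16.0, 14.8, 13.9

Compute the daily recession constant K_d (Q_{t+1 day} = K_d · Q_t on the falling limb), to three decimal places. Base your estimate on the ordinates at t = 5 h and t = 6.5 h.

K_d ≈ 0.025

Between t = 5 h and t = 6.5 h the flow falls from 17.5 to 13.9 L/s over 3×0.5 h = 1.5 h.
Per-interval ratio K = (13.9/17.5)^(1/3) = 0.9261; K_d = K^(24/0.5) = 0.025.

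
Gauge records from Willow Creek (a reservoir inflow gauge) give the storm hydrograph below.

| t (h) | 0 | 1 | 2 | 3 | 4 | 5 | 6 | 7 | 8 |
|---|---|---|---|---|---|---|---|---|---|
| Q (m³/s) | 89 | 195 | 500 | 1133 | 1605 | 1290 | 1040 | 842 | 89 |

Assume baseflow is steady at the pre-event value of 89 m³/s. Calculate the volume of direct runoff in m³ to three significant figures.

V ≈ 2.15 × 10^7 m³

Direct-runoff ordinates (Q − Q_b): 0.0, 106.0, 411.0, 1044.0, 1516.0, 1201.0, 951.0, 753.0, 0.0 m³/s.
ΣQ_DR = 5982 m³/s.
With Δt = 1 h = 3600 s, V = ΣQ_DR · Δt = 5982 × 3600 = 2.15 × 10^7 m³.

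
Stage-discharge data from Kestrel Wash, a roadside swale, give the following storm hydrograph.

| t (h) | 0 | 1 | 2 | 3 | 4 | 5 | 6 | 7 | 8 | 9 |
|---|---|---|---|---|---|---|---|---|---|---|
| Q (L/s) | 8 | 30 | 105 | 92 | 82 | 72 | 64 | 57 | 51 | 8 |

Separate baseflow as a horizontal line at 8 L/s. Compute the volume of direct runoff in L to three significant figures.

Direct-runoff ordinates (Q − Q_b): 0.0, 22.0, 97.0, 84.0, 74.0, 64.0, 56.0, 49.0, 43.0, 0.0 L/s.
ΣQ_DR = 489.0 L/s.
With Δt = 1 h = 3600 s, V = ΣQ_DR · Δt = 489.0 × 3600 = 1.76 × 10^6 L.

V ≈ 1.76 × 10^6 L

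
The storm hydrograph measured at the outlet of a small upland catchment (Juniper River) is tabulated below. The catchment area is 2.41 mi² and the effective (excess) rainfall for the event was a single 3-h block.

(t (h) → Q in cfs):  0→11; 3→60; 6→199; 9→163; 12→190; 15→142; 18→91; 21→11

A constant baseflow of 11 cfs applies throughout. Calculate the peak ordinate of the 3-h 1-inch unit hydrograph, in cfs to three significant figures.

U_p ≈ 125 cfs

Direct runoff: 0.0, 49.0, 188.0, 152.0, 179.0, 131.0, 80.0, 0.0 cfs; ΣQ_DR = 779.0 cfs, peak = 188.0 cfs.
Runoff depth d = ΣQ_DR·Δt / A = 779.0 × 10800 / (2.41 mi²) = 1.503 in.
The 1-inch UH is the DRH scaled by (1 in)/d, so U_p = 188.0 × 1/1.503 = 125 cfs.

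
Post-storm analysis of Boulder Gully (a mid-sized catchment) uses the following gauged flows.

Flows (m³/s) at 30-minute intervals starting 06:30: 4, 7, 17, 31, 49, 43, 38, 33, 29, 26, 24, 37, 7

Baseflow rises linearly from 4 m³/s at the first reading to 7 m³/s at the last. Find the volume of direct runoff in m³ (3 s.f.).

Direct-runoff ordinates (Q − Q_b): 0.00, 2.75, 12.50, 26.25, 44.00, 37.75, 32.50, 27.25, 23.00, 19.75, 17.50, 30.25, 0.00 m³/s.
ΣQ_DR = 273.5 m³/s.
With Δt = 0.5 h = 1800 s, V = ΣQ_DR · Δt = 273.5 × 1800 = 4.92 × 10^5 m³.

V ≈ 4.92 × 10^5 m³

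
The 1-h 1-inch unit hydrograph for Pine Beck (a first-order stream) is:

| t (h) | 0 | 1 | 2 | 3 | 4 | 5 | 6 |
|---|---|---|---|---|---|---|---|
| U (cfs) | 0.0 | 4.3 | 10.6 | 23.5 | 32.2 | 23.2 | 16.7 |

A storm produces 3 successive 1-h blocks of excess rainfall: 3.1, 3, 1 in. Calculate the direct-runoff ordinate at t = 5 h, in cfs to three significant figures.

By discrete convolution, Q_j = Σ (P_i / 1 in) · U_{j−i}.
At t = 5 h (j=5): Q = (3.1/1)·23.2 + (3/1)·32.2 + (1/1)·23.5 = 192 cfs.

Q ≈ 192 cfs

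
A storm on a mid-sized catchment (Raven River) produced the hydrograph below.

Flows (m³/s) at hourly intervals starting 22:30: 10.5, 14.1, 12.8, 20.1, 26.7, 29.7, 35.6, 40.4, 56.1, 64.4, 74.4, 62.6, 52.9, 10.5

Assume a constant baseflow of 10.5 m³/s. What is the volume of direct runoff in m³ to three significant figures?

V ≈ 1.31 × 10^6 m³

Direct-runoff ordinates (Q − Q_b): 0.0, 3.6, 2.3, 9.6, 16.2, 19.2, 25.1, 29.9, 45.6, 53.9, 63.9, 52.1, 42.4, 0.0 m³/s.
ΣQ_DR = 363.8 m³/s.
With Δt = 1 h = 3600 s, V = ΣQ_DR · Δt = 363.8 × 3600 = 1.31 × 10^6 m³.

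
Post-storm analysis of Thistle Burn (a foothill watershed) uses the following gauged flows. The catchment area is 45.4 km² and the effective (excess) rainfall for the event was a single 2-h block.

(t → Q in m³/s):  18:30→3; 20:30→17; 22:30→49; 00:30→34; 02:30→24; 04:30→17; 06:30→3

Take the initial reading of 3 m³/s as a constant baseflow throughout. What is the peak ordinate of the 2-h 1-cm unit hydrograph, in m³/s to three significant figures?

U_p ≈ 23.0 m³/s

Direct runoff: 0.0, 14.0, 46.0, 31.0, 21.0, 14.0, 0.0 m³/s; ΣQ_DR = 126.0 m³/s, peak = 46.0 m³/s.
Runoff depth d = ΣQ_DR·Δt / A = 126.0 × 7200 / (45.4 km²) = 19.98 mm.
The 1-cm UH is the DRH scaled by (10 mm)/d, so U_p = 46.0 × 10/19.98 = 23.0 m³/s.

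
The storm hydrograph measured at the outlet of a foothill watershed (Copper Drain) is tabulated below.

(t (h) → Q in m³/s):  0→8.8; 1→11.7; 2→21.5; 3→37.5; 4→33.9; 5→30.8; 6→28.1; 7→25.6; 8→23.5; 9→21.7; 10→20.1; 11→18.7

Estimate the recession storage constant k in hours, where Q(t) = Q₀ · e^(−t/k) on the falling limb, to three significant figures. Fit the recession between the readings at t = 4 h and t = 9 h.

k ≈ 11.2 h

On the falling limb, Q drops from 33.9 to 21.7 m³/s between t = 4 h and t = 9 h (Δt = 5 h).
k = −Δt / ln(Q₂/Q₁) = −5 / ln(21.7/33.9) = 11.2 h.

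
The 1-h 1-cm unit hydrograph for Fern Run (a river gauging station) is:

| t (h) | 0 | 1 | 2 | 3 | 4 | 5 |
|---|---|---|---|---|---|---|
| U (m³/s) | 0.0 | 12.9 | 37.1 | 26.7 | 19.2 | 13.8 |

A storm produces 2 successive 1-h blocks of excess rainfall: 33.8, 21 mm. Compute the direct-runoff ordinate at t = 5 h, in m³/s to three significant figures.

By discrete convolution, Q_j = Σ (P_i / 10 mm) · U_{j−i}.
At t = 5 h (j=5): Q = (33.8/10)·13.8 + (21/10)·19.2 = 87.0 m³/s.

Q ≈ 87.0 m³/s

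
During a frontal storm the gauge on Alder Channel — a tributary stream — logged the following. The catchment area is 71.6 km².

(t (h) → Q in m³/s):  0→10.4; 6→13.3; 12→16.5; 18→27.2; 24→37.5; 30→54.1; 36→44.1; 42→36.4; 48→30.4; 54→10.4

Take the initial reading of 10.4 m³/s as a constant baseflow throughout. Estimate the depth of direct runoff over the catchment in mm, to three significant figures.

Direct runoff: 0.0, 2.9, 6.1, 16.8, 27.1, 43.7, 33.7, 26.0, 20.0, 0.0 m³/s; ΣQ_DR = 176.3 m³/s.
V = ΣQ_DR · Δt = 176.3 × 21600 s = 3.808 × 10^6 m³.
Over A = 71.6 km², depth = V / A = 53.2 mm.

d ≈ 53.2 mm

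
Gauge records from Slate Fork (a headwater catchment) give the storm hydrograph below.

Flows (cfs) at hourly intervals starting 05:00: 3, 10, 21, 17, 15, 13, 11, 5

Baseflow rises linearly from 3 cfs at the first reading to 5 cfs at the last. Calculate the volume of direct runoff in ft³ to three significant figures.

Direct-runoff ordinates (Q − Q_b): 0.00, 6.71, 17.43, 13.14, 10.86, 8.57, 6.29, 0.00 cfs.
ΣQ_DR = 63.00 cfs.
With Δt = 1 h = 3600 s, V = ΣQ_DR · Δt = 63.00 × 3600 = 2.27 × 10^5 ft³.

V ≈ 2.27 × 10^5 ft³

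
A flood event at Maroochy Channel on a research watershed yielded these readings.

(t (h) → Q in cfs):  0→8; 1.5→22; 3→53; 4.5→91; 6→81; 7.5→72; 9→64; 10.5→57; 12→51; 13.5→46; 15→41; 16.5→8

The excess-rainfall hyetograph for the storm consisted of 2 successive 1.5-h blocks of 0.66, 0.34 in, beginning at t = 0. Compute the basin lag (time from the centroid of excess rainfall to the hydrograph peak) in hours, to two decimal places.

t_L ≈ 3.24 h

Centroid of excess rainfall: t_c = Σ P_i·t̄_i / ΣP_i = 1.2600 h (block centres at 0.75, 2.25 h).
Hydrograph peak occurs at t = 4.5 h, so basin lag t_L = 4.5 − 1.2600 = 3.24 h.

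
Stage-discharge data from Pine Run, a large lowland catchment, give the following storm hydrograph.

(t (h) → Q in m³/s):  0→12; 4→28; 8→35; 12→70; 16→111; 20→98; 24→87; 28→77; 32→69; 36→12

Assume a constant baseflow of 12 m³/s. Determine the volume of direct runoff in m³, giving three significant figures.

Direct-runoff ordinates (Q − Q_b): 0.0, 16.0, 23.0, 58.0, 99.0, 86.0, 75.0, 65.0, 57.0, 0.0 m³/s.
ΣQ_DR = 479.0 m³/s.
With Δt = 4 h = 14400 s, V = ΣQ_DR · Δt = 479.0 × 14400 = 6.90 × 10^6 m³.

V ≈ 6.90 × 10^6 m³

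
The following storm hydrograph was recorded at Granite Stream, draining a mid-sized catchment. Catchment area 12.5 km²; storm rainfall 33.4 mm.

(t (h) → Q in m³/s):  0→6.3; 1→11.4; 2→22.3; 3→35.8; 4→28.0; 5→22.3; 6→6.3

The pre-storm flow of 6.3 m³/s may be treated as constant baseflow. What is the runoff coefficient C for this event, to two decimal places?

C ≈ 0.76

ΣQ_DR = 88.30 m³/s; V = ΣQ_DR·Δt = 3.179 × 10^5 m³.
Runoff depth d = V / A = 25.43 mm.
C = d / P = 25.43 / 33.4 = 0.76.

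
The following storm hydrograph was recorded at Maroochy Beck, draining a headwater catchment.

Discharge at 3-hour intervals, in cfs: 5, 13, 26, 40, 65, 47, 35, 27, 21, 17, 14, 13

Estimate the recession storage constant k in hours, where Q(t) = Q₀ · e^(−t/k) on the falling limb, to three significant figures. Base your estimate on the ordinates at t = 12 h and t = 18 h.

k ≈ 9.69 h

On the falling limb, Q drops from 65 to 35 cfs between t = 12 h and t = 18 h (Δt = 6 h).
k = −Δt / ln(Q₂/Q₁) = −6 / ln(35/65) = 9.69 h.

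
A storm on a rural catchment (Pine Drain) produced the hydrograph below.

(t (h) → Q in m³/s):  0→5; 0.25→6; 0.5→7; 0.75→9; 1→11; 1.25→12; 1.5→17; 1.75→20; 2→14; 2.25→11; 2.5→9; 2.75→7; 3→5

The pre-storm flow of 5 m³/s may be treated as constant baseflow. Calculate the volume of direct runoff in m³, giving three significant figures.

V ≈ 61200 m³

Direct-runoff ordinates (Q − Q_b): 0.0, 1.0, 2.0, 4.0, 6.0, 7.0, 12.0, 15.0, 9.0, 6.0, 4.0, 2.0, 0.0 m³/s.
ΣQ_DR = 68.00 m³/s.
With Δt = 0.25 h = 900 s, V = ΣQ_DR · Δt = 68.00 × 900 = 61200 m³.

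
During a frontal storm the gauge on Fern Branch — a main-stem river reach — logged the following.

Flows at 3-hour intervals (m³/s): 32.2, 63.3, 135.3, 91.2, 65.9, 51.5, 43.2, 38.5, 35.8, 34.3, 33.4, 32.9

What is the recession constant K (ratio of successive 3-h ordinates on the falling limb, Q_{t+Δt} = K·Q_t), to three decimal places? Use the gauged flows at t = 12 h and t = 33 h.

K ≈ 0.906

Using the recession-limb readings at t = 12 h and t = 33 h: Q falls from 65.9 to 32.9 m³/s over 7 intervals.
K = (Q₂/Q₁)^(1/7) = (32.9/65.9)^(1/7) = 0.906.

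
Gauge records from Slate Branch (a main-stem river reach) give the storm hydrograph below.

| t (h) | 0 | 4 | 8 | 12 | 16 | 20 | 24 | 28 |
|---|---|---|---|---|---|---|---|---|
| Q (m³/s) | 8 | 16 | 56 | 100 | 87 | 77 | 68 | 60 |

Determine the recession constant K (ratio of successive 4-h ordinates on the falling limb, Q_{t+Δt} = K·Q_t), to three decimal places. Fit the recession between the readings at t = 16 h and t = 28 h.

Using the recession-limb readings at t = 16 h and t = 28 h: Q falls from 87 to 60 m³/s over 3 intervals.
K = (Q₂/Q₁)^(1/3) = (60/87)^(1/3) = 0.884.

K ≈ 0.884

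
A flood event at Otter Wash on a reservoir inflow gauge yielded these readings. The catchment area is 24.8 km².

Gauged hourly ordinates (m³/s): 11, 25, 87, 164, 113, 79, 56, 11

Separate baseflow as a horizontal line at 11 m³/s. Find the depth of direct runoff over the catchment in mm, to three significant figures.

d ≈ 66.5 mm

Direct runoff: 0.0, 14.0, 76.0, 153.0, 102.0, 68.0, 45.0, 0.0 m³/s; ΣQ_DR = 458.0 m³/s.
V = ΣQ_DR · Δt = 458.0 × 3600 s = 1.649 × 10^6 m³.
Over A = 24.8 km², depth = V / A = 66.5 mm.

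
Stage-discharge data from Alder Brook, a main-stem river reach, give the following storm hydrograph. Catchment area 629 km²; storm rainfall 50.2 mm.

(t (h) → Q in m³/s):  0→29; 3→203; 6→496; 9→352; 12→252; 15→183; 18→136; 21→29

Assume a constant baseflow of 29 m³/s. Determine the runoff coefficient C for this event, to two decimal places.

C ≈ 0.50

ΣQ_DR = 1448 m³/s; V = ΣQ_DR·Δt = 1.564 × 10^7 m³.
Runoff depth d = V / A = 24.86 mm.
C = d / P = 24.86 / 50.2 = 0.50.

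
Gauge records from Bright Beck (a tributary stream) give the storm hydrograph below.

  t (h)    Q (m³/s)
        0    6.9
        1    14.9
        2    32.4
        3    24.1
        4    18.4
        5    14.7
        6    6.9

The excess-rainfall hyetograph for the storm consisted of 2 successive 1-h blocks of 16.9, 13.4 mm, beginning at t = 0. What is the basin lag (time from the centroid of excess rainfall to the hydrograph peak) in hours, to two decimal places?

t_L ≈ 1.06 h

Centroid of excess rainfall: t_c = Σ P_i·t̄_i / ΣP_i = 0.9422 h (block centres at 0.5, 1.5 h).
Hydrograph peak occurs at t = 2 h, so basin lag t_L = 2 − 0.9422 = 1.06 h.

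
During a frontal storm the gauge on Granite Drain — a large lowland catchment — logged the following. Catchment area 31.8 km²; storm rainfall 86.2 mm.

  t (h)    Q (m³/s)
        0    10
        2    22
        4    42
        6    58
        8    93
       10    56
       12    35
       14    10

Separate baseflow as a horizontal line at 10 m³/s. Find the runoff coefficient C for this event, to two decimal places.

ΣQ_DR = 246.0 m³/s; V = ΣQ_DR·Δt = 1.771 × 10^6 m³.
Runoff depth d = V / A = 55.70 mm.
C = d / P = 55.70 / 86.2 = 0.65.

C ≈ 0.65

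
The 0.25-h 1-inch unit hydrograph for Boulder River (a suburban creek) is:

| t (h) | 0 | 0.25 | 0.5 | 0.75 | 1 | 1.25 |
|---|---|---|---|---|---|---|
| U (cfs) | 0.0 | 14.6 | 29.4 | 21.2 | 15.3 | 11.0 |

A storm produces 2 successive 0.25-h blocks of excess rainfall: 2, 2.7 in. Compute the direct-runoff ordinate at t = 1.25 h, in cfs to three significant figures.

Q ≈ 63.3 cfs

By discrete convolution, Q_j = Σ (P_i / 1 in) · U_{j−i}.
At t = 1.25 h (j=5): Q = (2/1)·11.0 + (2.7/1)·15.3 = 63.3 cfs.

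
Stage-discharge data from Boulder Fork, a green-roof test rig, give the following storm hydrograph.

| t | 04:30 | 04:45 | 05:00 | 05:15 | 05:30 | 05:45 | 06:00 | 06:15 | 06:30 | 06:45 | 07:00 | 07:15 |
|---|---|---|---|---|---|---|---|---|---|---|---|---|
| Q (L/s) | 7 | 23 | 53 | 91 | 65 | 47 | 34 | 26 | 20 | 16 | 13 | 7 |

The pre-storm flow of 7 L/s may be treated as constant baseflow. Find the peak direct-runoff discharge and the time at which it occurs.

Subtracting baseflow gives direct-runoff ordinates: 0.0, 16.0, 46.0, 84.0, 58.0, 40.0, 27.0, 19.0, 13.0, 9.0, 6.0, 0.0 L/s.
The maximum is 84.0 L/s, occurring at the reading for t = 05:15.

Q_p = 84.0 L/s at t = 05:15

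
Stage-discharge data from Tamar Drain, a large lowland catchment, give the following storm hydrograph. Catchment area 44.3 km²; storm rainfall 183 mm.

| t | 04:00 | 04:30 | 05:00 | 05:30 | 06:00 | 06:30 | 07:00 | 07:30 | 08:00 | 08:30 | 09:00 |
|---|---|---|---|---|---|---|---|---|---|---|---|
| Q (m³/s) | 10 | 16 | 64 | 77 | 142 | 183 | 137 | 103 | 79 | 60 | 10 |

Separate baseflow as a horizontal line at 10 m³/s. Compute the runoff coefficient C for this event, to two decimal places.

C ≈ 0.17

ΣQ_DR = 771.0 m³/s; V = ΣQ_DR·Δt = 1.388 × 10^6 m³.
Runoff depth d = V / A = 31.33 mm.
C = d / P = 31.33 / 183 = 0.17.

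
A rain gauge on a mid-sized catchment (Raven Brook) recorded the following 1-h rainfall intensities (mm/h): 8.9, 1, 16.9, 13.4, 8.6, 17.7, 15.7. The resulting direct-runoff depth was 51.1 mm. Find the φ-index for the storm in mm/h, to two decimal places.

Only the 6 blocks with intensity above φ contribute runoff: 8.9, 16.9, 13.4, 8.6, 17.7, 15.7 mm/h.
Σ(I−φ)·Δt = d  ⇒  (8.9+16.9+13.4+8.6+17.7+15.7 − 6φ)·1 = 51.1
φ = (81.20 − 51.1/1) / 6 = 5.02 mm/h.

φ ≈ 5.02 mm/h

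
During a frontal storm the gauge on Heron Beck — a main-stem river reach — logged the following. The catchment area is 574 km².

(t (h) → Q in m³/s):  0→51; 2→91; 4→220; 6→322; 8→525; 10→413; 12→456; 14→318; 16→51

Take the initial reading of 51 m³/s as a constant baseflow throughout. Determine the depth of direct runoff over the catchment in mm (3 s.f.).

Direct runoff: 0.0, 40.0, 169.0, 271.0, 474.0, 362.0, 405.0, 267.0, 0.0 m³/s; ΣQ_DR = 1988 m³/s.
V = ΣQ_DR · Δt = 1988 × 7200 s = 1.431 × 10^7 m³.
Over A = 574 km², depth = V / A = 24.9 mm.

d ≈ 24.9 mm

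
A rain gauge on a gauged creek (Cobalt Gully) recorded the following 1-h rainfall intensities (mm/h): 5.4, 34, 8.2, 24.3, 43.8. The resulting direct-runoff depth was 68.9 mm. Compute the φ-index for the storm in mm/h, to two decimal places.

Only the 3 blocks with intensity above φ contribute runoff: 34, 24.3, 43.8 mm/h.
Σ(I−φ)·Δt = d  ⇒  (34+24.3+43.8 − 3φ)·1 = 68.9
φ = (102.1 − 68.9/1) / 3 = 11.07 mm/h.

φ ≈ 11.07 mm/h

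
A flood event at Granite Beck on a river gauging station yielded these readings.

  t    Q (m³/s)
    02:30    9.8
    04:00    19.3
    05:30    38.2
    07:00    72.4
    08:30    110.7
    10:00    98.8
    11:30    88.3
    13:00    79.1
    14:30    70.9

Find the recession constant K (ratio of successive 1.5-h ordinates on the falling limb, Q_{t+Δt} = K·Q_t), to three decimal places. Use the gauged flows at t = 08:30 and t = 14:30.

K ≈ 0.895

Using the recession-limb readings at t = 08:30 and t = 14:30: Q falls from 110.7 to 70.9 m³/s over 4 intervals.
K = (Q₂/Q₁)^(1/4) = (70.9/110.7)^(1/4) = 0.895.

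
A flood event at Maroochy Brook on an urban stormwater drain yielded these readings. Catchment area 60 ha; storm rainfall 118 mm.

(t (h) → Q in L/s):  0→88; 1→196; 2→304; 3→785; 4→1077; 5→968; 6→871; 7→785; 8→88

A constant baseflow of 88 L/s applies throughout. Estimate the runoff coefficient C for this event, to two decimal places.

C ≈ 0.22

ΣQ_DR = 4370 L/s; V = ΣQ_DR·Δt = 1.573 × 10^7 L.
Runoff depth d = V / A = 26.22 mm.
C = d / P = 26.22 / 118 = 0.22.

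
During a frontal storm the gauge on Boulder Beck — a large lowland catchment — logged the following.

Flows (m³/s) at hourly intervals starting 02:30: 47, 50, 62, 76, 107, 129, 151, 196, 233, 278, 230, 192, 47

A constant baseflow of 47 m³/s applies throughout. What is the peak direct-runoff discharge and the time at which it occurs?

Subtracting baseflow gives direct-runoff ordinates: 0.0, 3.0, 15.0, 29.0, 60.0, 82.0, 104.0, 149.0, 186.0, 231.0, 183.0, 145.0, 0.0 m³/s.
The maximum is 231.0 m³/s, occurring at the reading for t = 11:30.

Q_p = 231.0 m³/s at t = 11:30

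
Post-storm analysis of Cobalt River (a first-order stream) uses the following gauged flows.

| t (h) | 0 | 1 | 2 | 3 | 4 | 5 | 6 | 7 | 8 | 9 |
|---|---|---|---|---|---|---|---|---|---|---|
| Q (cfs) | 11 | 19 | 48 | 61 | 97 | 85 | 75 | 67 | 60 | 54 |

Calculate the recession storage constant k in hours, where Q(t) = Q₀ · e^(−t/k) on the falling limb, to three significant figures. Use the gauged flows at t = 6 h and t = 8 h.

k ≈ 8.96 h

On the falling limb, Q drops from 75 to 60 cfs between t = 6 h and t = 8 h (Δt = 2 h).
k = −Δt / ln(Q₂/Q₁) = −2 / ln(60/75) = 8.96 h.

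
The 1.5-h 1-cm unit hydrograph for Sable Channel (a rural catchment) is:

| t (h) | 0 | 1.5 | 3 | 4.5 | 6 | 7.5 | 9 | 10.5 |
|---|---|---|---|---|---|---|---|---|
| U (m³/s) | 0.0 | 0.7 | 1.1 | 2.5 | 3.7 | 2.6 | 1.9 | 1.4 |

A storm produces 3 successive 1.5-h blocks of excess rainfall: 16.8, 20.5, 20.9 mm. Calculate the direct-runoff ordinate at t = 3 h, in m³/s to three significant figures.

Q ≈ 3.28 m³/s

By discrete convolution, Q_j = Σ (P_i / 10 mm) · U_{j−i}.
At t = 3 h (j=2): Q = (16.8/10)·1.1 + (20.5/10)·0.7 + (20.9/10)·0.0 = 3.28 m³/s.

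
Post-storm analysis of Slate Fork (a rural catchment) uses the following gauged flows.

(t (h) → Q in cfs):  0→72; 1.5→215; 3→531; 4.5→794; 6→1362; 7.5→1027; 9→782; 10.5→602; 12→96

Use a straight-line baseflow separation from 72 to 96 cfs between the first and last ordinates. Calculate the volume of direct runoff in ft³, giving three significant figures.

Direct-runoff ordinates (Q − Q_b): 0.00, 140.00, 453.00, 713.00, 1278.00, 940.00, 692.00, 509.00, 0.00 cfs.
ΣQ_DR = 4725 cfs.
With Δt = 1.5 h = 5400 s, V = ΣQ_DR · Δt = 4725 × 5400 = 2.55 × 10^7 ft³.

V ≈ 2.55 × 10^7 ft³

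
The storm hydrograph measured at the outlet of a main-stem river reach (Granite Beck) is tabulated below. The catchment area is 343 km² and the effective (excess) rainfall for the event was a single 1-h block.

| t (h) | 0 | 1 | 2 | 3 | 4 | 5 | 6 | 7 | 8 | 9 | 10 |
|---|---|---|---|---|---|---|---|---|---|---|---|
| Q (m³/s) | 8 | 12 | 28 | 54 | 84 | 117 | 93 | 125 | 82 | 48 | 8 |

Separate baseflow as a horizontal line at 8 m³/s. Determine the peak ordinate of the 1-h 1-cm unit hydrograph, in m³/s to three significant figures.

U_p ≈ 195 m³/s

Direct runoff: 0.0, 4.0, 20.0, 46.0, 76.0, 109.0, 85.0, 117.0, 74.0, 40.0, 0.0 m³/s; ΣQ_DR = 571.0 m³/s, peak = 117.0 m³/s.
Runoff depth d = ΣQ_DR·Δt / A = 571.0 × 3600 / (343 km²) = 5.993 mm.
The 1-cm UH is the DRH scaled by (10 mm)/d, so U_p = 117.0 × 10/5.993 = 195 m³/s.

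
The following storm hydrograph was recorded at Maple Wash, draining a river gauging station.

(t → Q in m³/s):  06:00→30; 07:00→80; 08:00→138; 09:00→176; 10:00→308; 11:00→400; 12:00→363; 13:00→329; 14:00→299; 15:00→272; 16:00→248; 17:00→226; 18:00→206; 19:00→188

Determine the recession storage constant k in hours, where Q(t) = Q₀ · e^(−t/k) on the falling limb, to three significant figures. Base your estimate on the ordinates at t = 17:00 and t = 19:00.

On the falling limb, Q drops from 226 to 188 m³/s between t = 17:00 and t = 19:00 (Δt = 2 h).
k = −Δt / ln(Q₂/Q₁) = −2 / ln(188/226) = 10.9 h.

k ≈ 10.9 h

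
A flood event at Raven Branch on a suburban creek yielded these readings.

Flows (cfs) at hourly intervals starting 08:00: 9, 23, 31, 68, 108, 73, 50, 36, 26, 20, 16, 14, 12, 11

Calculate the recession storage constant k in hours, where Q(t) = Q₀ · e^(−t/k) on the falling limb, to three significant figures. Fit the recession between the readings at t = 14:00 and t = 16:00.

k ≈ 3.06 h

On the falling limb, Q drops from 50 to 26 cfs between t = 14:00 and t = 16:00 (Δt = 2 h).
k = −Δt / ln(Q₂/Q₁) = −2 / ln(26/50) = 3.06 h.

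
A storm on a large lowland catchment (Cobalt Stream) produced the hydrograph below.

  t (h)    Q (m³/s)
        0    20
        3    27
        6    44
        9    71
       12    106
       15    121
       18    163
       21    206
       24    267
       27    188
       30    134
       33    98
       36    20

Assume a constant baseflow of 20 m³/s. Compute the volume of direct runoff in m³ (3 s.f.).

Direct-runoff ordinates (Q − Q_b): 0.0, 7.0, 24.0, 51.0, 86.0, 101.0, 143.0, 186.0, 247.0, 168.0, 114.0, 78.0, 0.0 m³/s.
ΣQ_DR = 1205 m³/s.
With Δt = 3 h = 10800 s, V = ΣQ_DR · Δt = 1205 × 10800 = 1.30 × 10^7 m³.

V ≈ 1.30 × 10^7 m³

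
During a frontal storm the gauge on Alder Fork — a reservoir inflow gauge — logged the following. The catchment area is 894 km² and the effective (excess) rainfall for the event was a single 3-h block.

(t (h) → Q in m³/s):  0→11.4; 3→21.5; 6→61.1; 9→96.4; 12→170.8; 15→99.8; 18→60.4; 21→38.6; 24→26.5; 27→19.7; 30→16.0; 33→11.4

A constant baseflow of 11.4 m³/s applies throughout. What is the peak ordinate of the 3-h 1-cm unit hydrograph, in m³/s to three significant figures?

Direct runoff: 0.0, 10.1, 49.7, 85.0, 159.4, 88.4, 49.0, 27.2, 15.1, 8.3, 4.6, 0.0 m³/s; ΣQ_DR = 496.8 m³/s, peak = 159.4 m³/s.
Runoff depth d = ΣQ_DR·Δt / A = 496.8 × 10800 / (894 km²) = 6.002 mm.
The 1-cm UH is the DRH scaled by (10 mm)/d, so U_p = 159.4 × 10/6.002 = 266 m³/s.

U_p ≈ 266 m³/s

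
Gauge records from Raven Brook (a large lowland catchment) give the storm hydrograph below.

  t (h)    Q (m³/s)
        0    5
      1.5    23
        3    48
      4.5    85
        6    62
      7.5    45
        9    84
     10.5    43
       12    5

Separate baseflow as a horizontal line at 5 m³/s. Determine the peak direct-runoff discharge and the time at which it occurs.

Subtracting baseflow gives direct-runoff ordinates: 0.0, 18.0, 43.0, 80.0, 57.0, 40.0, 79.0, 38.0, 0.0 m³/s.
The maximum is 80.0 m³/s, occurring at the reading for t = 4.5 h.

Q_p = 80.0 m³/s at t = 4.5 h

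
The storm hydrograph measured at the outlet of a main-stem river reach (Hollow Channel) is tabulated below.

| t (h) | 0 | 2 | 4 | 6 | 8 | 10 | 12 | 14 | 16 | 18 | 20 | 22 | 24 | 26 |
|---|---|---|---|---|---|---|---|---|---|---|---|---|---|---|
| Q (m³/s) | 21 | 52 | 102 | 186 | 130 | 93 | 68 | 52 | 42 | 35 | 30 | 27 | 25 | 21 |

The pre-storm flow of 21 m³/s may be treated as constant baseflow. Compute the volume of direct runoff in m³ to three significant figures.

V ≈ 4.25 × 10^6 m³

Direct-runoff ordinates (Q − Q_b): 0.0, 31.0, 81.0, 165.0, 109.0, 72.0, 47.0, 31.0, 21.0, 14.0, 9.0, 6.0, 4.0, 0.0 m³/s.
ΣQ_DR = 590.0 m³/s.
With Δt = 2 h = 7200 s, V = ΣQ_DR · Δt = 590.0 × 7200 = 4.25 × 10^6 m³.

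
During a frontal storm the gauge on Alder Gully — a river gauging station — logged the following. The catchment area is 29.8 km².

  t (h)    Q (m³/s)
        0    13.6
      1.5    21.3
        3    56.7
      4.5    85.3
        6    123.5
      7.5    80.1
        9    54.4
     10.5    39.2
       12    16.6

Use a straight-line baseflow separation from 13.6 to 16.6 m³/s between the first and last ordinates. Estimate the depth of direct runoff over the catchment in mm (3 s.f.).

d ≈ 64.3 mm

Direct runoff: 0.00, 7.33, 42.35, 70.58, 108.40, 64.62, 38.55, 22.98, 0.00 m³/s; ΣQ_DR = 354.8 m³/s.
V = ΣQ_DR · Δt = 354.8 × 5400 s = 1.916 × 10^6 m³.
Over A = 29.8 km², depth = V / A = 64.3 mm.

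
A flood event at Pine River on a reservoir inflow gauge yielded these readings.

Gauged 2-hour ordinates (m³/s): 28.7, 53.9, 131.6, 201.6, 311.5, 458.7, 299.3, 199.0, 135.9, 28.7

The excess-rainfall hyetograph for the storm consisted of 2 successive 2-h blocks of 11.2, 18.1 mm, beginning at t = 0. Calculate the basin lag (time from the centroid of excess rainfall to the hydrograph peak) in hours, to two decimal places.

Centroid of excess rainfall: t_c = Σ P_i·t̄_i / ΣP_i = 2.2355 h (block centres at 1, 3 h).
Hydrograph peak occurs at t = 10 h, so basin lag t_L = 10 − 2.2355 = 7.76 h.

t_L ≈ 7.76 h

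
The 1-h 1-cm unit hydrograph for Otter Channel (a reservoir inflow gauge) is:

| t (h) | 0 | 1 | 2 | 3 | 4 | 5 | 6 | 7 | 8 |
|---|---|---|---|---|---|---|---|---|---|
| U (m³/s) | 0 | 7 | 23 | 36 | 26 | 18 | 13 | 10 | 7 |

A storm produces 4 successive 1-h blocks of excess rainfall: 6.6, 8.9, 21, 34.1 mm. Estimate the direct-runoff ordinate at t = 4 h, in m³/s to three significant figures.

By discrete convolution, Q_j = Σ (P_i / 10 mm) · U_{j−i}.
At t = 4 h (j=4): Q = (6.6/10)·26 + (8.9/10)·36 + (21/10)·23 + (34.1/10)·7 = 121 m³/s.

Q ≈ 121 m³/s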